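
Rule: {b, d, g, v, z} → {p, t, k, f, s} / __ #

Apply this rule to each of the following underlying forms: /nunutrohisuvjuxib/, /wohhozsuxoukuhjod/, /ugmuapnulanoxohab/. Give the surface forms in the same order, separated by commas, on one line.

nunutrohisuvjuxip, wohhozsuxoukuhjot, ugmuapnulanoxohap

/nunutrohisuvjuxib/: /b/ is a voiced obstruent in word-final position, so it devoices to [p]. → [nunutrohisuvjuxip].
/wohhozsuxoukuhjod/: /d/ is a voiced obstruent in word-final position, so it devoices to [t]. → [wohhozsuxoukuhjot].
/ugmuapnulanoxohab/: /b/ is a voiced obstruent in word-final position, so it devoices to [p]. → [ugmuapnulanoxohap].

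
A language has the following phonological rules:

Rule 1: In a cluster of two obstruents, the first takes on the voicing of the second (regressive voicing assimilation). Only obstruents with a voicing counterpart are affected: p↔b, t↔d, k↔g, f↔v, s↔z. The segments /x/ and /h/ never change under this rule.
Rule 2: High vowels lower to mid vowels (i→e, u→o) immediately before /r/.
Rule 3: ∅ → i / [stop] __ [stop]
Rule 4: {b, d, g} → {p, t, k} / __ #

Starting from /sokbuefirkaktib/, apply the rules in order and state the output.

sogibueferkakitip

Rule 1 (regressive voicing assimilation): /k/ precedes the voiced obstruent /b/, so it voices to [g] by assimilation. /sokbuefirkaktib/ → sogbuefirkaktib.
Rule 2 (pre-rhotic lowering): /i/ is a high vowel immediately before /r/, so it lowers to [e]. /sogbuefirkaktib/ → sogbueferkaktib.
Rule 3 (stop-cluster i-epenthesis): /g/ and /b/ form a stop–stop cluster, so [i] is inserted between them. /k/ and /t/ form a stop–stop cluster, so [i] is inserted between them. /sogbueferkaktib/ → sogibueferkakitib.
Rule 4 (final devoicing): /b/ is a voiced stop in word-final position, so it devoices to [p]. /sogibueferkakitib/ → sogibueferkakitip.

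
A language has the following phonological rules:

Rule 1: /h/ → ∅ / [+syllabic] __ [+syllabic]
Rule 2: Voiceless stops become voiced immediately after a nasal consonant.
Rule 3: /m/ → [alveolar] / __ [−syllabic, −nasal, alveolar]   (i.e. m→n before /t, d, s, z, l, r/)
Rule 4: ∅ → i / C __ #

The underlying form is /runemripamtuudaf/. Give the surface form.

runenripanduudafi

Rule 1 (intervocalic h-deletion): no segment meets the environment; /runemripamtuudaf/ is unchanged.
Rule 2 (post-nasal voicing): /t/ is a voiceless stop immediately after the nasal /m/, so it voices to [d]. /runemripamtuudaf/ → runemripamduudaf.
Rule 3 (nasal place assimilation): /m/ precedes the alveolar consonant /r/, so it assimilates in place to [n]. /m/ precedes the alveolar consonant /d/, so it assimilates in place to [n]. /runemripamduudaf/ → runenripanduudaf.
Rule 4 (final i-epenthesis): the form ends in the consonant /f/, so [i] is inserted word-finally. /runenripanduudaf/ → runenripanduudafi.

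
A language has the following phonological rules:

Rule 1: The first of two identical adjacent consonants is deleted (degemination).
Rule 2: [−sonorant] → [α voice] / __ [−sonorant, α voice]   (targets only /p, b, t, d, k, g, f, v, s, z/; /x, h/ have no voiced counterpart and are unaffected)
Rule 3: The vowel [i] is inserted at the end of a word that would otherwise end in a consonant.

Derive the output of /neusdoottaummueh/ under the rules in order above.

neuzdootaumuehi

Rule 1 (degemination): /tt/ is a geminate; the first /t/ deletes. /mm/ is a geminate; the first /m/ deletes. /neusdoottaummueh/ → neusdootaumueh.
Rule 2 (regressive voicing assimilation): /s/ precedes the voiced obstruent /d/, so it voices to [z] by assimilation. /neusdootaumueh/ → neuzdootaumueh.
Rule 3 (final i-epenthesis): the form ends in the consonant /h/, so [i] is inserted word-finally. /neuzdootaumueh/ → neuzdootaumuehi.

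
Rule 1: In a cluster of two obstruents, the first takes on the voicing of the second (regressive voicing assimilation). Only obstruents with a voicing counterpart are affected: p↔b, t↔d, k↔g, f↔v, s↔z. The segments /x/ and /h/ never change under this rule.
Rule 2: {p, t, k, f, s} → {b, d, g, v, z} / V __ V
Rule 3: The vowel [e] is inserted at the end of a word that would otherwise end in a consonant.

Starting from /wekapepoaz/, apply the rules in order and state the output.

wegabeboaze

Rule 1 (regressive voicing assimilation): no segment meets the environment; /wekapepoaz/ is unchanged.
Rule 2 (intervocalic voicing): /k/ is a voiceless obstruent between vowels /e/ and /a/, so it voices to [g]. /p/ is a voiceless obstruent between vowels /a/ and /e/, so it voices to [b]. /p/ is a voiceless obstruent between vowels /e/ and /o/, so it voices to [b]. /wekapepoaz/ → wegabeboaz.
Rule 3 (final e-epenthesis): the form ends in the consonant /z/, so [e] is inserted word-finally. /wegabeboaz/ → wegabeboaze.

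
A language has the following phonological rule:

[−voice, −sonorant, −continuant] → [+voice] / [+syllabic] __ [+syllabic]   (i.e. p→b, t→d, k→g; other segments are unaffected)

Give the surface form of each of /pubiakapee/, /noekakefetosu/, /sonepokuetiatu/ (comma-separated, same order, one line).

pubiagabee, noegagefedosu, soneboguediadu

/pubiakapee/: /k/ is a voiceless stop between vowels /a/ and /a/, so it voices to [g]. /p/ is a voiceless stop between vowels /a/ and /e/, so it voices to [b]. → [pubiagabee].
/noekakefetosu/: /k/ is a voiceless stop between vowels /e/ and /a/, so it voices to [g]. /k/ is a voiceless stop between vowels /a/ and /e/, so it voices to [g]. /t/ is a voiceless stop between vowels /e/ and /o/, so it voices to [d]. → [noegagefedosu].
/sonepokuetiatu/: /p/ is a voiceless stop between vowels /e/ and /o/, so it voices to [b]. /k/ is a voiceless stop between vowels /o/ and /u/, so it voices to [g]. /t/ is a voiceless stop between vowels /e/ and /i/, so it voices to [d]. /t/ is a voiceless stop between vowels /a/ and /u/, so it voices to [d]. → [soneboguediadu].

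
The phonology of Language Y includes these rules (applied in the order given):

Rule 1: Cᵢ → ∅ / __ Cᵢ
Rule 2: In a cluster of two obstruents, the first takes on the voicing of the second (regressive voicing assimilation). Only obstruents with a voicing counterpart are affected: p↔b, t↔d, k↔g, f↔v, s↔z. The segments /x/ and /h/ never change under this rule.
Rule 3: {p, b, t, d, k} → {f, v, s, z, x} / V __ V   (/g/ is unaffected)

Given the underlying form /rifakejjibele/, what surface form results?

Rule 1 (degemination): /jj/ is a geminate; the first /j/ deletes. /rifakejjibele/ → rifakejibele.
Rule 2 (regressive voicing assimilation): no segment meets the environment; /rifakejibele/ is unchanged.
Rule 3 (intervocalic spirantization): /k/ is a stop between vowels /a/ and /e/, so it spirantizes to the fricative [x]. /b/ is a stop between vowels /i/ and /e/, so it spirantizes to the fricative [v]. /rifakejibele/ → rifaxejivele.

rifaxejivele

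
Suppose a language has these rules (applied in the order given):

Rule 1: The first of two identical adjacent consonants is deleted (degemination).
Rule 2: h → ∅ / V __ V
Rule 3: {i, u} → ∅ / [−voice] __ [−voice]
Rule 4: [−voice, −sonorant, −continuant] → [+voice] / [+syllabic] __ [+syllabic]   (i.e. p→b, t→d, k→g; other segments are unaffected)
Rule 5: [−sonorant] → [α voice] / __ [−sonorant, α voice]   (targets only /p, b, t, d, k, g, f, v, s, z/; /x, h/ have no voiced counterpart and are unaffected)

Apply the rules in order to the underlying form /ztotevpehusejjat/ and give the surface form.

stodefpeusejat

Rule 1 (degemination): /jj/ is a geminate; the first /j/ deletes. /ztotevpehusejjat/ → ztotevpehusejat.
Rule 2 (intervocalic h-deletion): /h/ occurs between vowels /e/ and /u/, so it deletes. /ztotevpehusejat/ → ztotevpeusejat.
Rule 3 (high vowel syncope): no segment meets the environment; /ztotevpeusejat/ is unchanged.
Rule 4 (intervocalic voicing): /t/ is a voiceless stop between vowels /o/ and /e/, so it voices to [d]. /ztotevpeusejat/ → ztodevpeusejat.
Rule 5 (regressive voicing assimilation): /z/ precedes the voiceless obstruent /t/, so it devoices to [s] by assimilation. /v/ precedes the voiceless obstruent /p/, so it devoices to [f] by assimilation. /ztodevpeusejat/ → stodefpeusejat.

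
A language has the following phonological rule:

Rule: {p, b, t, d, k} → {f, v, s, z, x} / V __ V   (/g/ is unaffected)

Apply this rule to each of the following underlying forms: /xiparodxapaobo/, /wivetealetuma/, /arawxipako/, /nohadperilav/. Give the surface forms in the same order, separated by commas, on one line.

xifarodxafaovo, wivesealesuma, arawxifaxo, nohadperilav

/xiparodxapaobo/: /p/ is a stop between vowels /i/ and /a/, so it spirantizes to the fricative [f]. /p/ is a stop between vowels /a/ and /a/, so it spirantizes to the fricative [f]. /b/ is a stop between vowels /o/ and /o/, so it spirantizes to the fricative [v]. → [xifarodxafaovo].
/wivetealetuma/: /t/ is a stop between vowels /e/ and /e/, so it spirantizes to the fricative [s]. /t/ is a stop between vowels /e/ and /u/, so it spirantizes to the fricative [s]. → [wivesealesuma].
/arawxipako/: /p/ is a stop between vowels /i/ and /a/, so it spirantizes to the fricative [f]. /k/ is a stop between vowels /a/ and /o/, so it spirantizes to the fricative [x]. → [arawxifaxo].
/nohadperilav/: the rule's environment is not met; surfaces unchanged as [nohadperilav].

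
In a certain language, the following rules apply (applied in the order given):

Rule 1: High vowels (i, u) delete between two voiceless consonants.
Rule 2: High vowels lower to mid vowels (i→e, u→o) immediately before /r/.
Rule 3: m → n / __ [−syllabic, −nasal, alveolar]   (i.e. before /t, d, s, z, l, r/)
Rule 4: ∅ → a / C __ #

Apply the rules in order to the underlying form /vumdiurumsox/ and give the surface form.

Rule 1 (high vowel syncope): no segment meets the environment; /vumdiurumsox/ is unchanged.
Rule 2 (pre-rhotic lowering): /u/ is a high vowel immediately before /r/, so it lowers to [o]. /vumdiurumsox/ → vumdiorumsox.
Rule 3 (nasal place assimilation): /m/ precedes the alveolar consonant /d/, so it assimilates in place to [n]. /m/ precedes the alveolar consonant /s/, so it assimilates in place to [n]. /vumdiorumsox/ → vundiorunsox.
Rule 4 (final a-epenthesis): the form ends in the consonant /x/, so [a] is inserted word-finally. /vundiorunsox/ → vundiorunsoxa.

vundiorunsoxa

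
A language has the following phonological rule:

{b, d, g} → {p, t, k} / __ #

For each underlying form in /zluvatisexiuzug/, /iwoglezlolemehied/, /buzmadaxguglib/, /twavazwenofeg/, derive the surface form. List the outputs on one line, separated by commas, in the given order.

/zluvatisexiuzug/: /g/ is a voiced stop in word-final position, so it devoices to [k]. → [zluvatisexiuzuk].
/iwoglezlolemehied/: /d/ is a voiced stop in word-final position, so it devoices to [t]. → [iwoglezlolemehiet].
/buzmadaxguglib/: /b/ is a voiced stop in word-final position, so it devoices to [p]. → [buzmadaxguglip].
/twavazwenofeg/: /g/ is a voiced stop in word-final position, so it devoices to [k]. → [twavazwenofek].

zluvatisexiuzuk, iwoglezlolemehiet, buzmadaxguglip, twavazwenofek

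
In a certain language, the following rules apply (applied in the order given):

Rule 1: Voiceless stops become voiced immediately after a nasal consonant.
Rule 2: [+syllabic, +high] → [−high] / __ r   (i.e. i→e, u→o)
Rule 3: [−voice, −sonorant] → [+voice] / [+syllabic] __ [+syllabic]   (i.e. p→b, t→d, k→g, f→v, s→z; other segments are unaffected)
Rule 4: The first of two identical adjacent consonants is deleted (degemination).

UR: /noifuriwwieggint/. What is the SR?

Rule 1 (post-nasal voicing): /t/ is a voiceless stop immediately after the nasal /n/, so it voices to [d]. /noifuriwwieggint/ → noifuriwwieggind.
Rule 2 (pre-rhotic lowering): /u/ is a high vowel immediately before /r/, so it lowers to [o]. /noifuriwwieggind/ → noiforiwwieggind.
Rule 3 (intervocalic voicing): /f/ is a voiceless obstruent between vowels /i/ and /o/, so it voices to [v]. /noiforiwwieggind/ → noivoriwwieggind.
Rule 4 (degemination): /ww/ is a geminate; the first /w/ deletes. /gg/ is a geminate; the first /g/ deletes. /noivoriwwieggind/ → noivoriwiegind.

noivoriwiegind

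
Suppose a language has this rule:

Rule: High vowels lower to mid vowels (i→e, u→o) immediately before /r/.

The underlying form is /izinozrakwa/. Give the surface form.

No segment of /izinozrakwa/ meets the structural description of the rule, so the form surfaces unchanged.

izinozrakwa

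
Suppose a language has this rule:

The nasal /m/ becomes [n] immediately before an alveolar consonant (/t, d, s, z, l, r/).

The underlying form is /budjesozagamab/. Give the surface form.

budjesozagamab

No segment of /budjesozagamab/ meets the structural description of the rule, so the form surfaces unchanged.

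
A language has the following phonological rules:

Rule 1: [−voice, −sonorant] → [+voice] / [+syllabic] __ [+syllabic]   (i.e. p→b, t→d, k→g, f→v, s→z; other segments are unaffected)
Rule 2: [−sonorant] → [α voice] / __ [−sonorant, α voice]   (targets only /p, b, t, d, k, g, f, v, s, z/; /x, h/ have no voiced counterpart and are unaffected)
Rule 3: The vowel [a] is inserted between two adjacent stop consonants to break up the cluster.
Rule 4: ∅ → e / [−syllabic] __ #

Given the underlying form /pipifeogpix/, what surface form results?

pibiveokapixe

Rule 1 (intervocalic voicing): /p/ is a voiceless obstruent between vowels /i/ and /i/, so it voices to [b]. /f/ is a voiceless obstruent between vowels /i/ and /e/, so it voices to [v]. /pipifeogpix/ → pibiveogpix.
Rule 2 (regressive voicing assimilation): /g/ precedes the voiceless obstruent /p/, so it devoices to [k] by assimilation. /pibiveogpix/ → pibiveokpix.
Rule 3 (stop-cluster a-epenthesis): /k/ and /p/ form a stop–stop cluster, so [a] is inserted between them. /pibiveokpix/ → pibiveokapix.
Rule 4 (final e-epenthesis): the form ends in the consonant /x/, so [e] is inserted word-finally. /pibiveokapix/ → pibiveokapixe.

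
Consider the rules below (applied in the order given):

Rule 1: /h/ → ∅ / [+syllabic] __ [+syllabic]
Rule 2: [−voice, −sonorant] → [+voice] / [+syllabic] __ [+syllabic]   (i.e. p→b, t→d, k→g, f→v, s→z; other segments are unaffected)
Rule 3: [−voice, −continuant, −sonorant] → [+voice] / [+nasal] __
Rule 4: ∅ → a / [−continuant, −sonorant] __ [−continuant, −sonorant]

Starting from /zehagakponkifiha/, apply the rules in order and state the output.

Rule 1 (intervocalic h-deletion): /h/ occurs between vowels /e/ and /a/, so it deletes. /h/ occurs between vowels /i/ and /a/, so it deletes. /zehagakponkifiha/ → zeagakponkifia.
Rule 2 (intervocalic voicing): /f/ is a voiceless obstruent between vowels /i/ and /i/, so it voices to [v]. /zeagakponkifia/ → zeagakponkivia.
Rule 3 (post-nasal voicing): /k/ is a voiceless stop immediately after the nasal /n/, so it voices to [g]. /zeagakponkivia/ → zeagakpongivia.
Rule 4 (stop-cluster a-epenthesis): /k/ and /p/ form a stop–stop cluster, so [a] is inserted between them. /zeagakpongivia/ → zeagakapongivia.

zeagakapongivia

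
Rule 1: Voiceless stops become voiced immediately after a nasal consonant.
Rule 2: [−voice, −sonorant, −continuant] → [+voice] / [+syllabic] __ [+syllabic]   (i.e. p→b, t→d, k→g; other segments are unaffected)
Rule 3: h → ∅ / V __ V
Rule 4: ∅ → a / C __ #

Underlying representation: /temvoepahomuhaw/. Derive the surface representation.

temvoebaomuawa

Rule 1 (post-nasal voicing): no segment meets the environment; /temvoepahomuhaw/ is unchanged.
Rule 2 (intervocalic voicing): /p/ is a voiceless stop between vowels /e/ and /a/, so it voices to [b]. /temvoepahomuhaw/ → temvoebahomuhaw.
Rule 3 (intervocalic h-deletion): /h/ occurs between vowels /a/ and /o/, so it deletes. /h/ occurs between vowels /u/ and /a/, so it deletes. /temvoebahomuhaw/ → temvoebaomuaw.
Rule 4 (final a-epenthesis): the form ends in the consonant /w/, so [a] is inserted word-finally. /temvoebaomuaw/ → temvoebaomuawa.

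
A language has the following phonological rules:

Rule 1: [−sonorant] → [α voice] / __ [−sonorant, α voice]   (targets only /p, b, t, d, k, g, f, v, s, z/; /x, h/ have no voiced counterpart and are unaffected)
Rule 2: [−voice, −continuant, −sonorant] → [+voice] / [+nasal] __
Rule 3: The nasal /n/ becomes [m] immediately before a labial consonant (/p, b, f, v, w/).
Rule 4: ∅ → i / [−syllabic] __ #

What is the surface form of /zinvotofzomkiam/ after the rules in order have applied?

Rule 1 (regressive voicing assimilation): /f/ precedes the voiced obstruent /z/, so it voices to [v] by assimilation. /zinvotofzomkiam/ → zinvotovzomkiam.
Rule 2 (post-nasal voicing): /k/ is a voiceless stop immediately after the nasal /m/, so it voices to [g]. /zinvotovzomkiam/ → zinvotovzomgiam.
Rule 3 (nasal place assimilation): /n/ precedes the labial consonant /v/, so it assimilates in place to [m]. /zinvotovzomgiam/ → zimvotovzomgiam.
Rule 4 (final i-epenthesis): the form ends in the consonant /m/, so [i] is inserted word-finally. /zimvotovzomgiam/ → zimvotovzomgiami.

zimvotovzomgiami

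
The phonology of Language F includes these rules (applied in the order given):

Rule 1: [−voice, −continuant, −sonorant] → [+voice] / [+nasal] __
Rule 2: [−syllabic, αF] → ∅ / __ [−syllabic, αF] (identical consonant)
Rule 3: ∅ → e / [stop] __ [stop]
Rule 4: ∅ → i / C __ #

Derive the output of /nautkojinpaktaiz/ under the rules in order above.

nautekojinbaketaizi

Rule 1 (post-nasal voicing): /p/ is a voiceless stop immediately after the nasal /n/, so it voices to [b]. /nautkojinpaktaiz/ → nautkojinbaktaiz.
Rule 2 (degemination): no segment meets the environment; /nautkojinbaktaiz/ is unchanged.
Rule 3 (stop-cluster e-epenthesis): /t/ and /k/ form a stop–stop cluster, so [e] is inserted between them. /k/ and /t/ form a stop–stop cluster, so [e] is inserted between them. /nautkojinbaktaiz/ → nautekojinbaketaiz.
Rule 4 (final i-epenthesis): the form ends in the consonant /z/, so [i] is inserted word-finally. /nautekojinbaketaiz/ → nautekojinbaketaizi.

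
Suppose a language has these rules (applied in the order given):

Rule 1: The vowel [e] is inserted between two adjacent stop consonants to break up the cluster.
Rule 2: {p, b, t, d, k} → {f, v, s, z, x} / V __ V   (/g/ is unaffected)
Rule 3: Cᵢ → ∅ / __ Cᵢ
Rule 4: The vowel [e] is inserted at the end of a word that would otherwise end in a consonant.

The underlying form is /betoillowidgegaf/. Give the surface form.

Rule 1 (stop-cluster e-epenthesis): /d/ and /g/ form a stop–stop cluster, so [e] is inserted between them. /betoillowidgegaf/ → betoillowidegegaf.
Rule 2 (intervocalic spirantization): /t/ is a stop between vowels /e/ and /o/, so it spirantizes to the fricative [s]. /d/ is a stop between vowels /i/ and /e/, so it spirantizes to the fricative [z]. /betoillowidegegaf/ → besoillowizegegaf.
Rule 3 (degemination): /ll/ is a geminate; the first /l/ deletes. /besoillowizegegaf/ → besoilowizegegaf.
Rule 4 (final e-epenthesis): the form ends in the consonant /f/, so [e] is inserted word-finally. /besoilowizegegaf/ → besoilowizegegafe.

besoilowizegegafe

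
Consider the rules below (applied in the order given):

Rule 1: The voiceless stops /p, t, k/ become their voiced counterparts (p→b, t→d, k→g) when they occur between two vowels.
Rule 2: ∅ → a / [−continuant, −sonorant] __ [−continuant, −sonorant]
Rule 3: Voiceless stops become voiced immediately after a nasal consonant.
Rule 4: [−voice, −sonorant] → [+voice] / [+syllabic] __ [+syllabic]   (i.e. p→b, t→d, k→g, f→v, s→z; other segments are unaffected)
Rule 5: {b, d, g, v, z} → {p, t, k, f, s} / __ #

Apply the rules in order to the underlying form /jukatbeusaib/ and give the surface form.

jugadabeuzaip

Rule 1 (intervocalic voicing): /k/ is a voiceless stop between vowels /u/ and /a/, so it voices to [g]. /jukatbeusaib/ → jugatbeusaib.
Rule 2 (stop-cluster a-epenthesis): /t/ and /b/ form a stop–stop cluster, so [a] is inserted between them. /jugatbeusaib/ → jugatabeusaib.
Rule 3 (post-nasal voicing): no segment meets the environment; /jugatabeusaib/ is unchanged.
Rule 4 (intervocalic voicing): /t/ is a voiceless obstruent between vowels /a/ and /a/, so it voices to [d]. /s/ is a voiceless obstruent between vowels /u/ and /a/, so it voices to [z]. /jugatabeusaib/ → jugadabeuzaib.
Rule 5 (final devoicing): /b/ is a voiced obstruent in word-final position, so it devoices to [p]. /jugadabeuzaib/ → jugadabeuzaip.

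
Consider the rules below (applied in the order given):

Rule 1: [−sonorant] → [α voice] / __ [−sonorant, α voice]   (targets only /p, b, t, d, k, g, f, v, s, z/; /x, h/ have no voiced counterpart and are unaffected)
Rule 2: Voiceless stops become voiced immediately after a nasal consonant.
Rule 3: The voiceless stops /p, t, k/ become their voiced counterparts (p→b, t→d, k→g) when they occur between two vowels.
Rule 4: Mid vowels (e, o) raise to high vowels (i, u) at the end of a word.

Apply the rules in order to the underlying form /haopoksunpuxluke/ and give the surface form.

Rule 1 (regressive voicing assimilation): no segment meets the environment; /haopoksunpuxluke/ is unchanged.
Rule 2 (post-nasal voicing): /p/ is a voiceless stop immediately after the nasal /n/, so it voices to [b]. /haopoksunpuxluke/ → haopoksunbuxluke.
Rule 3 (intervocalic voicing): /p/ is a voiceless stop between vowels /o/ and /o/, so it voices to [b]. /k/ is a voiceless stop between vowels /u/ and /e/, so it voices to [g]. /haopoksunbuxluke/ → haoboksunbuxluge.
Rule 4 (final vowel raising): /e/ is a mid vowel in word-final position, so it raises to [i]. /haoboksunbuxluge/ → haoboksunbuxlugi.

haoboksunbuxlugi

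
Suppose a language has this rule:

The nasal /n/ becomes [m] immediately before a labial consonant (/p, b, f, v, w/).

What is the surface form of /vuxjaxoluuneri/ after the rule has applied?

No segment of /vuxjaxoluuneri/ meets the structural description of the rule, so the form surfaces unchanged.

vuxjaxoluuneri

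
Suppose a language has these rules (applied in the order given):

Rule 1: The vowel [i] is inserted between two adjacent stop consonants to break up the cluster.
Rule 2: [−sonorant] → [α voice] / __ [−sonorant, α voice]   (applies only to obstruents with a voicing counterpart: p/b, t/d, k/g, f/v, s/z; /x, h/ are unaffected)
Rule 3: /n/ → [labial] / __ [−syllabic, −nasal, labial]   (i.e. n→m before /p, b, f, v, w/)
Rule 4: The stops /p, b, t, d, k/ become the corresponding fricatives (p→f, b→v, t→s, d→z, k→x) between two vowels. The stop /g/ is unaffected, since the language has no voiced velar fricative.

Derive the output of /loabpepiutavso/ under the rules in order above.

Rule 1 (stop-cluster i-epenthesis): /b/ and /p/ form a stop–stop cluster, so [i] is inserted between them. /loabpepiutavso/ → loabipepiutavso.
Rule 2 (regressive voicing assimilation): /v/ precedes the voiceless obstruent /s/, so it devoices to [f] by assimilation. /loabipepiutavso/ → loabipepiutafso.
Rule 3 (nasal place assimilation): no segment meets the environment; /loabipepiutafso/ is unchanged.
Rule 4 (intervocalic spirantization): /b/ is a stop between vowels /a/ and /i/, so it spirantizes to the fricative [v]. /p/ is a stop between vowels /i/ and /e/, so it spirantizes to the fricative [f]. /p/ is a stop between vowels /e/ and /i/, so it spirantizes to the fricative [f]. /t/ is a stop between vowels /u/ and /a/, so it spirantizes to the fricative [s]. /loabipepiutafso/ → loavifefiusafso.

loavifefiusafso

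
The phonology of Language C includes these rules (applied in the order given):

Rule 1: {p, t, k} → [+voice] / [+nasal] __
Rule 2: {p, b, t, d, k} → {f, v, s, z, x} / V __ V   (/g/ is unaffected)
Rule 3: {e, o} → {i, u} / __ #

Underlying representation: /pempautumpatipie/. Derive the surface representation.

pembausumbasifii

Rule 1 (post-nasal voicing): /p/ is a voiceless stop immediately after the nasal /m/, so it voices to [b]. /p/ is a voiceless stop immediately after the nasal /m/, so it voices to [b]. /pempautumpatipie/ → pembautumbatipie.
Rule 2 (intervocalic spirantization): /t/ is a stop between vowels /u/ and /u/, so it spirantizes to the fricative [s]. /t/ is a stop between vowels /a/ and /i/, so it spirantizes to the fricative [s]. /p/ is a stop between vowels /i/ and /i/, so it spirantizes to the fricative [f]. /pembautumbatipie/ → pembausumbasifie.
Rule 3 (final vowel raising): /e/ is a mid vowel in word-final position, so it raises to [i]. /pembausumbasifie/ → pembausumbasifii.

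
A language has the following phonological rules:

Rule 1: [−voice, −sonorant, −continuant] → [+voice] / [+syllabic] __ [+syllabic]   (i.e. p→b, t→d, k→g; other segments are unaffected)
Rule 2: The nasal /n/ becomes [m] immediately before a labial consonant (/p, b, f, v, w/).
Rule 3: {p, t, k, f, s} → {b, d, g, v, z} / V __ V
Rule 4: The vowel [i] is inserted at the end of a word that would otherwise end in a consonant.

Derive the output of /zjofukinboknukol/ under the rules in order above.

zjovugimboknugoli

Rule 1 (intervocalic voicing): /k/ is a voiceless stop between vowels /u/ and /i/, so it voices to [g]. /k/ is a voiceless stop between vowels /u/ and /o/, so it voices to [g]. /zjofukinboknukol/ → zjofuginboknugol.
Rule 2 (nasal place assimilation): /n/ precedes the labial consonant /b/, so it assimilates in place to [m]. /zjofuginboknugol/ → zjofugimboknugol.
Rule 3 (intervocalic voicing): /f/ is a voiceless obstruent between vowels /o/ and /u/, so it voices to [v]. /zjofugimboknugol/ → zjovugimboknugol.
Rule 4 (final i-epenthesis): the form ends in the consonant /l/, so [i] is inserted word-finally. /zjovugimboknugol/ → zjovugimboknugoli.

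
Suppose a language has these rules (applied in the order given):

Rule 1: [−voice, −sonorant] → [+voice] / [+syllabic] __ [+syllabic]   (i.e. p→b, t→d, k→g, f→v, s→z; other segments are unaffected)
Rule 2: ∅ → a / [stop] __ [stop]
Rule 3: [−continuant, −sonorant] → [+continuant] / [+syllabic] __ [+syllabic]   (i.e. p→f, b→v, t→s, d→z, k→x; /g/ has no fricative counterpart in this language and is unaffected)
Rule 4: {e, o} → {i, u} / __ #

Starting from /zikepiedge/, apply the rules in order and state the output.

zigeviezagi

Rule 1 (intervocalic voicing): /k/ is a voiceless obstruent between vowels /i/ and /e/, so it voices to [g]. /p/ is a voiceless obstruent between vowels /e/ and /i/, so it voices to [b]. /zikepiedge/ → zigebiedge.
Rule 2 (stop-cluster a-epenthesis): /d/ and /g/ form a stop–stop cluster, so [a] is inserted between them. /zigebiedge/ → zigebiedage.
Rule 3 (intervocalic spirantization): /b/ is a stop between vowels /e/ and /i/, so it spirantizes to the fricative [v]. /d/ is a stop between vowels /e/ and /a/, so it spirantizes to the fricative [z]. /zigebiedage/ → zigeviezage.
Rule 4 (final vowel raising): /e/ is a mid vowel in word-final position, so it raises to [i]. /zigeviezage/ → zigeviezagi.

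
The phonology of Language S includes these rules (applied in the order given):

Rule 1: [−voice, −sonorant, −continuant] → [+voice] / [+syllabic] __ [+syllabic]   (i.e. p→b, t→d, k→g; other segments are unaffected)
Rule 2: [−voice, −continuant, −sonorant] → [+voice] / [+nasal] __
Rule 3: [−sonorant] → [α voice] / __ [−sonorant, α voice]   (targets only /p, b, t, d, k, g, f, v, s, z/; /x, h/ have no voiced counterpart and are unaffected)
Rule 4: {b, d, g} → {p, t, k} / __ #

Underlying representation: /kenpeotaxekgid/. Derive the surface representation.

kenbeodaxeggit

Rule 1 (intervocalic voicing): /t/ is a voiceless stop between vowels /o/ and /a/, so it voices to [d]. /kenpeotaxekgid/ → kenpeodaxekgid.
Rule 2 (post-nasal voicing): /p/ is a voiceless stop immediately after the nasal /n/, so it voices to [b]. /kenpeodaxekgid/ → kenbeodaxekgid.
Rule 3 (regressive voicing assimilation): /k/ precedes the voiced obstruent /g/, so it voices to [g] by assimilation. /kenbeodaxekgid/ → kenbeodaxeggid.
Rule 4 (final devoicing): /d/ is a voiced stop in word-final position, so it devoices to [t]. /kenbeodaxeggid/ → kenbeodaxeggit.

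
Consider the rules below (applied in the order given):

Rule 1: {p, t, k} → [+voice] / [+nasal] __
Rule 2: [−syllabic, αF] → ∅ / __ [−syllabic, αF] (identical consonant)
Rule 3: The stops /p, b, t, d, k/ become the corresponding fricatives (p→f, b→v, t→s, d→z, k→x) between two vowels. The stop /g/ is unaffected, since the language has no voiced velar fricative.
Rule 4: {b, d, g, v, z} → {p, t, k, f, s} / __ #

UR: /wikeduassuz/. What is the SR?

wixezuasus

Rule 1 (post-nasal voicing): no segment meets the environment; /wikeduassuz/ is unchanged.
Rule 2 (degemination): /ss/ is a geminate; the first /s/ deletes. /wikeduassuz/ → wikeduasuz.
Rule 3 (intervocalic spirantization): /k/ is a stop between vowels /i/ and /e/, so it spirantizes to the fricative [x]. /d/ is a stop between vowels /e/ and /u/, so it spirantizes to the fricative [z]. /wikeduasuz/ → wixezuasuz.
Rule 4 (final devoicing): /z/ is a voiced obstruent in word-final position, so it devoices to [s]. /wixezuasuz/ → wixezuasus.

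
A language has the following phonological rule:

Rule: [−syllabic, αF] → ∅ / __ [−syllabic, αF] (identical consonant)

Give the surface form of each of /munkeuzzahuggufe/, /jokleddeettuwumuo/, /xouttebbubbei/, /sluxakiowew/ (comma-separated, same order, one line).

munkeuzahugufe, jokledeetuwumuo, xoutebubei, sluxakiowew

/munkeuzzahuggufe/: /zz/ is a geminate; the first /z/ deletes. /gg/ is a geminate; the first /g/ deletes. → [munkeuzahugufe].
/jokleddeettuwumuo/: /dd/ is a geminate; the first /d/ deletes. /tt/ is a geminate; the first /t/ deletes. → [jokledeetuwumuo].
/xouttebbubbei/: /tt/ is a geminate; the first /t/ deletes. /bb/ is a geminate; the first /b/ deletes. /bb/ is a geminate; the first /b/ deletes. → [xoutebubei].
/sluxakiowew/: the rule's environment is not met; surfaces unchanged as [sluxakiowew].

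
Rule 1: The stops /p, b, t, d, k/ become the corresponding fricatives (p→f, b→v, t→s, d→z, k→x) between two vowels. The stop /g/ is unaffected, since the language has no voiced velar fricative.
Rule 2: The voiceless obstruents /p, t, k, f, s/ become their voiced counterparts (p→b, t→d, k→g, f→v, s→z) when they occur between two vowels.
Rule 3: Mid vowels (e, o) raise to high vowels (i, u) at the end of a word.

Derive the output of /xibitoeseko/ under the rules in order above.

xivizoezexu

Rule 1 (intervocalic spirantization): /b/ is a stop between vowels /i/ and /i/, so it spirantizes to the fricative [v]. /t/ is a stop between vowels /i/ and /o/, so it spirantizes to the fricative [s]. /k/ is a stop between vowels /e/ and /o/, so it spirantizes to the fricative [x]. /xibitoeseko/ → xivisoesexo.
Rule 2 (intervocalic voicing): /s/ is a voiceless obstruent between vowels /i/ and /o/, so it voices to [z]. /s/ is a voiceless obstruent between vowels /e/ and /e/, so it voices to [z]. /xivisoesexo/ → xivizoezexo.
Rule 3 (final vowel raising): /o/ is a mid vowel in word-final position, so it raises to [u]. /xivizoezexo/ → xivizoezexu.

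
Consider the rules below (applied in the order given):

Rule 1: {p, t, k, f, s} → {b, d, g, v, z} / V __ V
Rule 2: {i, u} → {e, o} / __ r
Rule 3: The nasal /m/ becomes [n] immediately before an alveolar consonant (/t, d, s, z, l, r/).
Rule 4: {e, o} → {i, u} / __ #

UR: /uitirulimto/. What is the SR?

uiderulintu

Rule 1 (intervocalic voicing): /t/ is a voiceless obstruent between vowels /i/ and /i/, so it voices to [d]. /uitirulimto/ → uidirulimto.
Rule 2 (pre-rhotic lowering): /i/ is a high vowel immediately before /r/, so it lowers to [e]. /uidirulimto/ → uiderulimto.
Rule 3 (nasal place assimilation): /m/ precedes the alveolar consonant /t/, so it assimilates in place to [n]. /uiderulimto/ → uiderulinto.
Rule 4 (final vowel raising): /o/ is a mid vowel in word-final position, so it raises to [u]. /uiderulinto/ → uiderulintu.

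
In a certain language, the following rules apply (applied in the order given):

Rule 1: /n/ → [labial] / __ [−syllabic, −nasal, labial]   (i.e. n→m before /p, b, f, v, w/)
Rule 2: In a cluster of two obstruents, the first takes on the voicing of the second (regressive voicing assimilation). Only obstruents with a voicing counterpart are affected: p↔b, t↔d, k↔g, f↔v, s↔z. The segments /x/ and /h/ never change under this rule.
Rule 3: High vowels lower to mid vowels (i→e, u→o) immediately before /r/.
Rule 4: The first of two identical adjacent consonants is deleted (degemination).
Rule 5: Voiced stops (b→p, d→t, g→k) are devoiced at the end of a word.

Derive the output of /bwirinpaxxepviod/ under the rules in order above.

Rule 1 (nasal place assimilation): /n/ precedes the labial consonant /p/, so it assimilates in place to [m]. /bwirinpaxxepviod/ → bwirimpaxxepviod.
Rule 2 (regressive voicing assimilation): /p/ precedes the voiced obstruent /v/, so it voices to [b] by assimilation. /bwirimpaxxepviod/ → bwirimpaxxebviod.
Rule 3 (pre-rhotic lowering): /i/ is a high vowel immediately before /r/, so it lowers to [e]. /bwirimpaxxebviod/ → bwerimpaxxebviod.
Rule 4 (degemination): /xx/ is a geminate; the first /x/ deletes. /bwerimpaxxebviod/ → bwerimpaxebviod.
Rule 5 (final devoicing): /d/ is a voiced stop in word-final position, so it devoices to [t]. /bwerimpaxebviod/ → bwerimpaxebviot.

bwerimpaxebviot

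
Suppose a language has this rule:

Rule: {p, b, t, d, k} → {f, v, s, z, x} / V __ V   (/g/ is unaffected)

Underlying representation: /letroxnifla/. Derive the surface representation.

letroxnifla

No segment of /letroxnifla/ meets the structural description of the rule, so the form surfaces unchanged.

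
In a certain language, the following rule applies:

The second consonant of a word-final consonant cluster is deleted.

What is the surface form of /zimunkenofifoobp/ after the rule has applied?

/p/ is the second consonant of a word-final cluster /bp/, so it deletes.
The other instances of /z/, /m/, /n/, /k/, /f/, /b/ do not occur in the required environment and remain unchanged.
Surface form: [zimunkenofifoob].

zimunkenofifoob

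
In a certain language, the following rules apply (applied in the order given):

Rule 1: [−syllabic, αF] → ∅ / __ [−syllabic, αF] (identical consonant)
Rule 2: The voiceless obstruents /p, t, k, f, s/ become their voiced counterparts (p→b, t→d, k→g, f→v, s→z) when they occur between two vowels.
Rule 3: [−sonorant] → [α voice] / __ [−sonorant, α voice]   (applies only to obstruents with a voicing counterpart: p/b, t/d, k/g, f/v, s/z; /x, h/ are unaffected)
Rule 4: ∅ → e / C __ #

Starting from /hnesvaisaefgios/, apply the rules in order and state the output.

Rule 1 (degemination): no segment meets the environment; /hnesvaisaefgios/ is unchanged.
Rule 2 (intervocalic voicing): /s/ is a voiceless obstruent between vowels /i/ and /a/, so it voices to [z]. /hnesvaisaefgios/ → hnesvaizaefgios.
Rule 3 (regressive voicing assimilation): /s/ precedes the voiced obstruent /v/, so it voices to [z] by assimilation. /f/ precedes the voiced obstruent /g/, so it voices to [v] by assimilation. /hnesvaizaefgios/ → hnezvaizaevgios.
Rule 4 (final e-epenthesis): the form ends in the consonant /s/, so [e] is inserted word-finally. /hnezvaizaevgios/ → hnezvaizaevgiose.

hnezvaizaevgiose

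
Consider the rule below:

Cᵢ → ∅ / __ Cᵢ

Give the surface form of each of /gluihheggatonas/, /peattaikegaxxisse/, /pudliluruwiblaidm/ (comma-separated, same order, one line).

gluihegatonas, peataikegaxise, pudliluruwiblaidm

/gluihheggatonas/: /hh/ is a geminate; the first /h/ deletes. /gg/ is a geminate; the first /g/ deletes. → [gluihegatonas].
/peattaikegaxxisse/: /tt/ is a geminate; the first /t/ deletes. /xx/ is a geminate; the first /x/ deletes. /ss/ is a geminate; the first /s/ deletes. → [peataikegaxise].
/pudliluruwiblaidm/: the rule's environment is not met; surfaces unchanged as [pudliluruwiblaidm].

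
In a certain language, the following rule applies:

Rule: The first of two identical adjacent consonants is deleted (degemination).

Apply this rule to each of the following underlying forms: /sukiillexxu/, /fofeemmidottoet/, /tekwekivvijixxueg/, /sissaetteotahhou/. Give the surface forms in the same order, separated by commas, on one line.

sukiilexu, fofeemidotoet, tekwekivijixueg, sisaeteotahou

/sukiillexxu/: /ll/ is a geminate; the first /l/ deletes. /xx/ is a geminate; the first /x/ deletes. → [sukiilexu].
/fofeemmidottoet/: /mm/ is a geminate; the first /m/ deletes. /tt/ is a geminate; the first /t/ deletes. → [fofeemidotoet].
/tekwekivvijixxueg/: /vv/ is a geminate; the first /v/ deletes. /xx/ is a geminate; the first /x/ deletes. → [tekwekivijixueg].
/sissaetteotahhou/: /ss/ is a geminate; the first /s/ deletes. /tt/ is a geminate; the first /t/ deletes. /hh/ is a geminate; the first /h/ deletes. → [sisaeteotahou].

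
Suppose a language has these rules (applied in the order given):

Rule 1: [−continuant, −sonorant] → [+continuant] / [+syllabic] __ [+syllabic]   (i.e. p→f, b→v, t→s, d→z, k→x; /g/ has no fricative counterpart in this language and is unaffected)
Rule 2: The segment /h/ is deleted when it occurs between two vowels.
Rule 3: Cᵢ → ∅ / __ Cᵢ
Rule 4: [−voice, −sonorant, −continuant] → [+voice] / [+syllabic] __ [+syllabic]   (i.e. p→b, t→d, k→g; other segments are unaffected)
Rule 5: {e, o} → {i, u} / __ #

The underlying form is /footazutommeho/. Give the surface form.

Rule 1 (intervocalic spirantization): /t/ is a stop between vowels /o/ and /a/, so it spirantizes to the fricative [s]. /t/ is a stop between vowels /u/ and /o/, so it spirantizes to the fricative [s]. /footazutommeho/ → foosazusommeho.
Rule 2 (intervocalic h-deletion): /h/ occurs between vowels /e/ and /o/, so it deletes. /foosazusommeho/ → foosazusommeo.
Rule 3 (degemination): /mm/ is a geminate; the first /m/ deletes. /foosazusommeo/ → foosazusomeo.
Rule 4 (intervocalic voicing): no segment meets the environment; /foosazusomeo/ is unchanged.
Rule 5 (final vowel raising): /o/ is a mid vowel in word-final position, so it raises to [u]. /foosazusomeo/ → foosazusomeu.

foosazusomeu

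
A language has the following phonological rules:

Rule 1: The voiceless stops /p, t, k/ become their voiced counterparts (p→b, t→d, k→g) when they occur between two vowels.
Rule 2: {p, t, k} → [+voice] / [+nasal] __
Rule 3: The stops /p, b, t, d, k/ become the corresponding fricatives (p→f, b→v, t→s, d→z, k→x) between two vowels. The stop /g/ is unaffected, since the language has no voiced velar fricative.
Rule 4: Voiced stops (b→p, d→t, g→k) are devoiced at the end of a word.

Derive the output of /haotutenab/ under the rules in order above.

Rule 1 (intervocalic voicing): /t/ is a voiceless stop between vowels /o/ and /u/, so it voices to [d]. /t/ is a voiceless stop between vowels /u/ and /e/, so it voices to [d]. /haotutenab/ → haodudenab.
Rule 2 (post-nasal voicing): no segment meets the environment; /haodudenab/ is unchanged.
Rule 3 (intervocalic spirantization): /d/ is a stop between vowels /o/ and /u/, so it spirantizes to the fricative [z]. /d/ is a stop between vowels /u/ and /e/, so it spirantizes to the fricative [z]. /haodudenab/ → haozuzenab.
Rule 4 (final devoicing): /b/ is a voiced stop in word-final position, so it devoices to [p]. /haozuzenab/ → haozuzenap.

haozuzenap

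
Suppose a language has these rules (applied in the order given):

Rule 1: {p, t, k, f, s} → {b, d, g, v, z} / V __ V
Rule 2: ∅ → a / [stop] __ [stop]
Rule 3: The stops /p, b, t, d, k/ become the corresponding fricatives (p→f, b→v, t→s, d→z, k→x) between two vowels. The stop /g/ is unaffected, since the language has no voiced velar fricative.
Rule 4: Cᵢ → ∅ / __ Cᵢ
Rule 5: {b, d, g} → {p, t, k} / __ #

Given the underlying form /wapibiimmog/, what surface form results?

waviviimok

Rule 1 (intervocalic voicing): /p/ is a voiceless obstruent between vowels /a/ and /i/, so it voices to [b]. /wapibiimmog/ → wabibiimmog.
Rule 2 (stop-cluster a-epenthesis): no segment meets the environment; /wabibiimmog/ is unchanged.
Rule 3 (intervocalic spirantization): /b/ is a stop between vowels /a/ and /i/, so it spirantizes to the fricative [v]. /b/ is a stop between vowels /i/ and /i/, so it spirantizes to the fricative [v]. /wabibiimmog/ → waviviimmog.
Rule 4 (degemination): /mm/ is a geminate; the first /m/ deletes. /waviviimmog/ → waviviimog.
Rule 5 (final devoicing): /g/ is a voiced stop in word-final position, so it devoices to [k]. /waviviimog/ → waviviimok.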